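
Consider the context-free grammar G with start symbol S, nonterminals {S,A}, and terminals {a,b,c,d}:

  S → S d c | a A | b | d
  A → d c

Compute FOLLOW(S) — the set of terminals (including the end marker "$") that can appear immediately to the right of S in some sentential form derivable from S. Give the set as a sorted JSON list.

FIRST sets, iterate to fixpoint:
[1]
  A via A→d c: +{d}
  S via S→a A: +{a}
  S via S→b: +{b}
  S via S→d: +{d}
  FIRST(S)={a,b,d}  FIRST(A)={d}
[2] — fixpoint
  FIRST(S)={a,b,d}  FIRST(A)={d}

FOLLOW sets:
FOLLOW(S) := {$}
iter 1:
  S→S d c: FOLLOW(S) ⊇ FIRST(d) = {d}; new: +{d}
  S→a A: FOLLOW(A) ⊇ FOLLOW(S) ⊇ {$,d}; new: +{$,d}
  FOLLOW[S]={$,d}  FOLLOW[A]={$,d}
iter 2: — fixpoint
  FOLLOW[S]={$,d}  FOLLOW[A]={$,d}

FOLLOW(S) = ["$", "d"]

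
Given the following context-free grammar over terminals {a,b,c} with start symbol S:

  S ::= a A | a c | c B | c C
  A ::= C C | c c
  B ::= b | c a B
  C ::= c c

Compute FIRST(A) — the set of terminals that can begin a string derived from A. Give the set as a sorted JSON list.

FIRST sets, iterate to fixpoint:
pass 1:
  A via A→c c: +{c}
  B via B→b: +{b}
  B via B→c a B: +{c}
  C via C→c c: +{c}
  S via S→a A: +{a}
  S via S→c B: +{c}
  FIRST[S]={a,c}  FIRST[A]={c}  FIRST[B]={b,c}  FIRST[C]={c}
pass 2: (stable)
  FIRST[S]={a,c}  FIRST[A]={c}  FIRST[B]={b,c}  FIRST[C]={c}

FIRST(A) = ["c"]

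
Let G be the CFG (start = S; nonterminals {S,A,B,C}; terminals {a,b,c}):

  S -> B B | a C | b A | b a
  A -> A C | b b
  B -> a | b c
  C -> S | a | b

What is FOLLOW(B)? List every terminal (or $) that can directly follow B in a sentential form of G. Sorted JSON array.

FIRST sets, iterate to fixpoint:
[1]
  A via A→b b: +{b}
  B via B→a: +{a}
  B via B→b c: +{b}
  C via C→a: +{a}
  C via C→b: +{b}
  S via S→B B: +{a,b}
  S: {a,b}  A: {b}  B: {a,b}  C: {a,b}
[2] — fixpoint
  S: {a,b}  A: {b}  B: {a,b}  C: {a,b}

FOLLOW sets:
FOLLOW(S) := {$}
iter 1:
  A→A C: FOLLOW(A) ⊇ FIRST(C) = {a,b}; new: +{a,b}
  A→A C: FOLLOW(C) ⊇ FOLLOW(A) ⊇ {a,b}; new: +{a,b}
  C→S: FOLLOW(S) ⊇ FOLLOW(C) ⊇ {a,b}; new: +{a,b}
  S→B B: FOLLOW(B) ⊇ FIRST(B) = {a,b}; new: +{a,b}
  S→B B: FOLLOW(B) ⊇ FOLLOW(S) ⊇ {$,a,b}; new: +{$}
  S→a C: FOLLOW(C) ⊇ FOLLOW(S) ⊇ {$,a,b}; new: +{$}
  S→b A: FOLLOW(A) ⊇ FOLLOW(S) ⊇ {$,a,b}; new: +{$}
  FOLLOW(S)={$,a,b}  FOLLOW(A)={$,a,b}  FOLLOW(B)={$,a,b}  FOLLOW(C)={$,a,b}
iter 2: done
  FOLLOW(S)={$,a,b}  FOLLOW(A)={$,a,b}  FOLLOW(B)={$,a,b}  FOLLOW(C)={$,a,b}

FOLLOW(B) = ["$", "a", "b"]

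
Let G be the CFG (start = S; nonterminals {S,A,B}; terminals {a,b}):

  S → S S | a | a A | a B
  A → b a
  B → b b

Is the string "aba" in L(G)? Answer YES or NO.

Convert to CNF:
  S -> S S | T1 A | T1 B | a
  A -> T0 T1
  B -> T0 T0
  T0 -> b
  T1 -> a

CYK fill:
  T[0,0] 'a' = {S,T1}  orig:{S}
  T[1,1] 'b' = {T0}  orig:{}
  T[2,2] 'a' = {S,T1}  orig:{S}
  T[0,1] 'ab' = ∅
  T[1,2] 'ba' = {A}
  T[0,2] 'aba' = {S}

S ∈ T[0,2] ⇒ YES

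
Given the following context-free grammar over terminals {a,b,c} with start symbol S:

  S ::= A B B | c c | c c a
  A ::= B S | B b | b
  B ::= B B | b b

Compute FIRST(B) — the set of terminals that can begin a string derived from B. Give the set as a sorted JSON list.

FIRST sets, iterate to fixpoint:
round 1:
  A via A→b: +{b}
  B via B→b b: +{b}
  S via S→A B B: +{b}
  S via S→c c: +{c}
  S: {b,c}  A: {b}  B: {b}
round 2: done
  S: {b,c}  A: {b}  B: {b}

FIRST(B) = ["b"]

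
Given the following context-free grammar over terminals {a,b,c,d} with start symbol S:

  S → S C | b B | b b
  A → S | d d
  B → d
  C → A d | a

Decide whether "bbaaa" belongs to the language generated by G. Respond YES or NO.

Convert to CNF:
  S -> S C | T0 B | T0 T0
  A -> S C | T0 B | T0 T0 | T1 T1
  B -> d
  C -> A T1 | a
  T0 -> b
  T1 -> d

CYK fill:
  cell(0,0) b: {T0}  orig:{}
  cell(1,1) b: {T0}  orig:{}
  cell(2,2) a: {C}
  cell(3,3) a: {C}
  cell(4,4) a: {C}
  cell(0,1) bb: {A,S}
  cell(1,2) ba: ∅
  cell(2,3) aa: ∅
  cell(3,4) aa: ∅
  cell(0,2) bba: {A,S}
  cell(1,3) baa: ∅
  cell(2,4) aaa: ∅
  cell(0,3) bbaa: {A,S}
  cell(1,4) baaa: ∅
  cell(0,4) bbaaa: {A,S}

S ∈ T[0,4] ⇒ YES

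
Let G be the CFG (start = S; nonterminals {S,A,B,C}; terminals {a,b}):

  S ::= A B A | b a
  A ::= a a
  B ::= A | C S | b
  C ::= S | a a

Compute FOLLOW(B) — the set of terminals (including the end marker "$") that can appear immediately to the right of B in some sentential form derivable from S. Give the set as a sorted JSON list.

FIRST iteration:
iter 1:
  A via A→a a: +{a}
  B via B→A: +{a}
  B via B→b: +{b}
  C via C→a a: +{a}
  S via S→A B A: +{a}
  S via S→b a: +{b}
  FIRST(S)={a,b}  FIRST(A)={a}  FIRST(B)={a,b}  FIRST(C)={a}
iter 2:
  C via C→S: +{b}
  FIRST(S)={a,b}  FIRST(A)={a}  FIRST(B)={a,b}  FIRST(C)={a,b}
iter 3: done
  FIRST(S)={a,b}  FIRST(A)={a}  FIRST(B)={a,b}  FIRST(C)={a,b}

FOLLOW iteration:
initialize: $ ∈ FOLLOW(S)
round 1:
  B→C S: FOLLOW(C) ⊇ FIRST(S) = {a,b}; new: +{a,b}
  C→S: FOLLOW(S) ⊇ FOLLOW(C) ⊇ {a,b}; new: +{a,b}
  S→A B A: FOLLOW(A) ⊇ FIRST(B) = {a,b}; new: +{a,b}
  S→A B A: FOLLOW(B) ⊇ FIRST(A) = {a}; new: +{a}
  S→A B A: FOLLOW(A) ⊇ FOLLOW(S) ⊇ {$,a,b}; new: +{$}
  S: {$,a,b}  A: {$,a,b}  B: {a}  C: {a,b}
round 2: done
  S: {$,a,b}  A: {$,a,b}  B: {a}  C: {a,b}

FOLLOW(B) = ["a"]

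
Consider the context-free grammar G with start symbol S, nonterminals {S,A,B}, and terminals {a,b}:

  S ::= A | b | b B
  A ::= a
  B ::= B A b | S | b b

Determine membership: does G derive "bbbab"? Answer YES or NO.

CNF form of G:
  S -> T0 B | a | b
  A -> a
  B -> B X1 | T0 B | T0 T0 | a | b
  T0 -> b
  X1 -> A T0

Fill CYK table bottom-up:
  [0..0]={B,S,T0}  "b"  orig:{B,S}
  [1..1]={B,S,T0}  "b"  orig:{B,S}
  [2..2]={B,S,T0}  "b"  orig:{B,S}
  [3..3]={A,B,S}  "a"
  [4..4]={B,S,T0}  "b"  orig:{B,S}
  [0..1]={B,S}  "bb"
  [1..2]={B,S}  "bb"
  [2..3]={B,S}  "ba"
  [3..4]={X1}  "ab"  orig:{}
  [0..2]={B,S}  "bbb"
  [1..3]={B,S}  "bba"
  [2..4]={B}  "bab"
  [0..3]={B,S}  "bbba"
  [1..4]={B,S}  "bbab"
  [0..4]={B,S}  "bbbab"

S ∈ T[0,4] ⇒ YES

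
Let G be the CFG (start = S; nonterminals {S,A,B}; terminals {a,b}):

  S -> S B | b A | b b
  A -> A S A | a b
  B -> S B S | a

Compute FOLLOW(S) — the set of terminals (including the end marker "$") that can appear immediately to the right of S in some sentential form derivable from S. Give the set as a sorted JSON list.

Compute FIRST by fixpoint:
iter 1:
  A via A→a b: +{a}
  B via B→a: +{a}
  S via S→b A: +{b}
  FIRST[S]={b}  FIRST[A]={a}  FIRST[B]={a}
iter 2:
  B via B→S B S: +{b}
  FIRST[S]={b}  FIRST[A]={a}  FIRST[B]={a,b}
iter 3: done
  FIRST[S]={b}  FIRST[A]={a}  FIRST[B]={a,b}

FOLLOW iteration:
seed FOLLOW(S) with $
iter 1:
  A→A S A: FOLLOW(A) ⊇ FIRST(S) = {b}; new: +{b}
  A→A S A: FOLLOW(S) ⊇ FIRST(A) = {a}; new: +{a}
  B→S B S: FOLLOW(S) ⊇ FIRST(B) = {a,b}; new: +{b}
  B→S B S: FOLLOW(B) ⊇ FIRST(S) = {b}; new: +{b}
  S→S B: FOLLOW(B) ⊇ FOLLOW(S) ⊇ {$,a,b}; new: +{$,a}
  S→b A: FOLLOW(A) ⊇ FOLLOW(S) ⊇ {$,a,b}; new: +{$,a}
  FOLLOW(S)={$,a,b}  FOLLOW(A)={$,a,b}  FOLLOW(B)={$,a,b}
iter 2: (stable)
  FOLLOW(S)={$,a,b}  FOLLOW(A)={$,a,b}  FOLLOW(B)={$,a,b}

FOLLOW(S) = ["$", "a", "b"]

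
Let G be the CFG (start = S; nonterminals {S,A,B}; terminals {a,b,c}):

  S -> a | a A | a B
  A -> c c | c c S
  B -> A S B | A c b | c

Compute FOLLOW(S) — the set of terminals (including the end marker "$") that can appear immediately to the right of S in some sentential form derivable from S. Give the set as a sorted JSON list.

FIRST sets, iterate to fixpoint:
iter 1:
  A via A→c c: +{c}
  B via B→A S B: +{c}
  S via S→a: +{a}
  S: {a}  A: {c}  B: {c}
iter 2: — fixpoint
  S: {a}  A: {c}  B: {c}

FOLLOW sets:
seed FOLLOW(S) with $
round 1:
  B→A S B: FOLLOW(A) ⊇ FIRST(S) = {a}; new: +{a}
  B→A S B: FOLLOW(S) ⊇ FIRST(B) = {c}; new: +{c}
  B→A c b: FOLLOW(A) ⊇ FIRST(c) = {c}; new: +{c}
  S→a A: FOLLOW(A) ⊇ FOLLOW(S) ⊇ {$,c}; new: +{$}
  S→a B: FOLLOW(B) ⊇ FOLLOW(S) ⊇ {$,c}; new: +{$,c}
  FOLLOW[S]={$,c}  FOLLOW[A]={$,a,c}  FOLLOW[B]={$,c}
round 2:
  A→c c S: FOLLOW(S) ⊇ FOLLOW(A) ⊇ {$,a,c}; new: +{a}
  S→a B: FOLLOW(B) ⊇ FOLLOW(S) ⊇ {$,a,c}; new: +{a}
  FOLLOW[S]={$,a,c}  FOLLOW[A]={$,a,c}  FOLLOW[B]={$,a,c}
round 3: — fixpoint
  FOLLOW[S]={$,a,c}  FOLLOW[A]={$,a,c}  FOLLOW[B]={$,a,c}

FOLLOW(S) = ["$", "a", "c"]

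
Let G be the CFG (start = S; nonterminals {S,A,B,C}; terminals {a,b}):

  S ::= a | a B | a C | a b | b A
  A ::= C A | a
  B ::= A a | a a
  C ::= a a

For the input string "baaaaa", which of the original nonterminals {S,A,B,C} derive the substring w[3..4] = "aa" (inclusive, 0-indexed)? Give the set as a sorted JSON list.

Convert to CNF:
  S -> T0 B | T0 C | T0 T1 | T1 A | a
  A -> C A | a
  B -> A T0 | T0 T0
  C -> T0 T0
  T0 -> a
  T1 -> b

CYK table (by increasing span) (cells [i..j] with 3 ≤ i ≤ j ≤ 4 only):
  cell(3,3) a: {A,S,T0}  orig:{A,S}
  cell(4,4) a: {A,S,T0}  orig:{A,S}
  cell(3,4) aa: {B,C}

Original NTs in T[3,4] deriving "aa": ["B", "C"]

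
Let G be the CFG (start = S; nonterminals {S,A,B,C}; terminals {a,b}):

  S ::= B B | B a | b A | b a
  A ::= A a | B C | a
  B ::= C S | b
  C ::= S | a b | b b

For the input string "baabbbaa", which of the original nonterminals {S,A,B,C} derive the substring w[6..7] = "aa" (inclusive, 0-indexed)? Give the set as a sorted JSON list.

Convert to CNF:
  S -> B B | B T0 | T1 A | T1 T0
  A -> A T0 | B C | a
  B -> C S | b
  C -> B B | B T0 | T0 T1 | T1 A | T1 T0 | T1 T1
  T0 -> a
  T1 -> b

Fill CYK table bottom-up — only the sub-triangle for w[6..7]:
  [6..6]={A,T0}  "a"  orig:{A}
  [7..7]={A,T0}  "a"  orig:{A}
  [6..7]={A}  "aa"

Original NTs in T[6,7] deriving "aa": ["A"]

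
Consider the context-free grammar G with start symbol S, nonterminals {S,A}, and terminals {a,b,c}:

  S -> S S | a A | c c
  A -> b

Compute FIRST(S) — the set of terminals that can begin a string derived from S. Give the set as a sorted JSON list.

FIRST sets, iterate to fixpoint:
pass 1:
  A via A→b: +{b}
  S via S→a A: +{a}
  S via S→c c: +{c}
  FIRST(S)={a,c}  FIRST(A)={b}
pass 2: (no change)
  FIRST(S)={a,c}  FIRST(A)={b}

FIRST(S) = ["a", "c"]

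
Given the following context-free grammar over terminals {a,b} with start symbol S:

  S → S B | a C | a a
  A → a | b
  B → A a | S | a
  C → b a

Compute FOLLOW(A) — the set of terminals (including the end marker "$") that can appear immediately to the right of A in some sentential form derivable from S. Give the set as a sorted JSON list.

Compute FIRST by fixpoint:
iter 1:
  A via A→a: +{a}
  A via A→b: +{b}
  B via B→A a: +{a,b}
  C via C→b a: +{b}
  S via S→a C: +{a}
  S: {a}  A: {a,b}  B: {a,b}  C: {b}
iter 2: (stable)
  S: {a}  A: {a,b}  B: {a,b}  C: {b}

Compute FOLLOW by fixpoint:
FOLLOW(S) := {$}
pass 1:
  B→A a: FOLLOW(A) ⊇ FIRST(a) = {a}; new: +{a}
  S→S B: FOLLOW(S) ⊇ FIRST(B) = {a,b}; new: +{a,b}
  S→S B: FOLLOW(B) ⊇ FOLLOW(S) ⊇ {$,a,b}; new: +{$,a,b}
  S→a C: FOLLOW(C) ⊇ FOLLOW(S) ⊇ {$,a,b}; new: +{$,a,b}
  FOLLOW(S)={$,a,b}  FOLLOW(A)={a}  FOLLOW(B)={$,a,b}  FOLLOW(C)={$,a,b}
pass 2: (stable)
  FOLLOW(S)={$,a,b}  FOLLOW(A)={a}  FOLLOW(B)={$,a,b}  FOLLOW(C)={$,a,b}

FOLLOW(A) = ["a"]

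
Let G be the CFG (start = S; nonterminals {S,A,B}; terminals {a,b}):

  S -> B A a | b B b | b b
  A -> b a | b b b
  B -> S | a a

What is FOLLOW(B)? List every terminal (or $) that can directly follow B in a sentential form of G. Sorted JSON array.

Compute FIRST by fixpoint:
round 1:
  A via A→b a: +{b}
  B via B→a a: +{a}
  S via S→B A a: +{a}
  S via S→b B b: +{b}
  FIRST[S]={a,b}  FIRST[A]={b}  FIRST[B]={a}
round 2:
  B via B→S: +{b}
  FIRST[S]={a,b}  FIRST[A]={b}  FIRST[B]={a,b}
round 3: done
  FIRST[S]={a,b}  FIRST[A]={b}  FIRST[B]={a,b}

FOLLOW iteration:
FOLLOW(S) := {$}
iter 1:
  S→B A a: FOLLOW(B) ⊇ FIRST(A) = {b}; new: +{b}
  S→B A a: FOLLOW(A) ⊇ FIRST(a) = {a}; new: +{a}
  FOLLOW(S)={$}  FOLLOW(A)={a}  FOLLOW(B)={b}
iter 2:
  B→S: FOLLOW(S) ⊇ FOLLOW(B) ⊇ {b}; new: +{b}
  FOLLOW(S)={$,b}  FOLLOW(A)={a}  FOLLOW(B)={b}
iter 3: done
  FOLLOW(S)={$,b}  FOLLOW(A)={a}  FOLLOW(B)={b}

FOLLOW(B) = ["b"]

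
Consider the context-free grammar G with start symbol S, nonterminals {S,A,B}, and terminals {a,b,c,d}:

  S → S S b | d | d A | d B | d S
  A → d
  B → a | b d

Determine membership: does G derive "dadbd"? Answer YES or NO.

Convert to CNF:
  S -> S X2 | T1 A | T1 B | T1 S | d
  A -> d
  B -> T0 T1 | a
  T0 -> b
  T1 -> d
  X2 -> S T0

CYK fill:
  T[0,0] 'd' = {A,S,T1}  orig:{A,S}
  T[1,1] 'a' = {B}
  T[2,2] 'd' = {A,S,T1}  orig:{A,S}
  T[3,3] 'b' = {T0}  orig:{}
  T[4,4] 'd' = {A,S,T1}  orig:{A,S}
  T[0,1] 'da' = {S}
  T[1,2] 'ad' = ∅
  T[2,3] 'db' = {X2}  orig:{}
  T[3,4] 'bd' = {B}
  T[0,2] 'dad' = ∅
  T[1,3] 'adb' = ∅
  T[2,4] 'dbd' = {S}
  T[0,3] 'dadb' = {S}
  T[1,4] 'adbd' = ∅
  T[0,4] 'dadbd' = ∅

S ∉ T[0,4] ⇒ NO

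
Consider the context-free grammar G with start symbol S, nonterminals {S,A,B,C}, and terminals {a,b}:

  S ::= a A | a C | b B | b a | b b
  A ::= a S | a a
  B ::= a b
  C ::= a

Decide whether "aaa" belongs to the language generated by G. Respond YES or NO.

Convert to CNF:
  S -> T0 A | T0 C | T1 B | T1 T0 | T1 T1
  A -> T0 S | T0 T0
  B -> T0 T1
  C -> a
  T0 -> a
  T1 -> b

Fill CYK table bottom-up:
  cell(0,0) a: {C,T0}  orig:{C}
  cell(1,1) a: {C,T0}  orig:{C}
  cell(2,2) a: {C,T0}  orig:{C}
  cell(0,1) aa: {A,S}
  cell(1,2) aa: {A,S}
  cell(0,2) aaa: {A,S}

S ∈ T[0,2] ⇒ YES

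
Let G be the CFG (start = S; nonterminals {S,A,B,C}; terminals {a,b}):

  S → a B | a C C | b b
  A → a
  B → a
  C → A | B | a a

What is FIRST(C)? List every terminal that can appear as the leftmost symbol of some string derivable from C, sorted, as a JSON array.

FIRST sets, iterate to fixpoint:
[1]
  A via A→a: +{a}
  B via B→a: +{a}
  C via C→A: +{a}
  S via S→a B: +{a}
  S via S→b b: +{b}
  S: {a,b}  A: {a}  B: {a}  C: {a}
[2] (stable)
  S: {a,b}  A: {a}  B: {a}  C: {a}

FIRST(C) = ["a"]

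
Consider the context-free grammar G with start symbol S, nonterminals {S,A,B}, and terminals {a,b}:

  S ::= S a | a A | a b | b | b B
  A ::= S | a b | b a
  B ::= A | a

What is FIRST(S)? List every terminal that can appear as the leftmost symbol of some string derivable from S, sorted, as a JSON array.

FIRST sets, iterate to fixpoint:
[1]
  A via A→a b: +{a}
  A via A→b a: +{b}
  B via B→A: +{a,b}
  S via S→a A: +{a}
  S via S→b: +{b}
  FIRST(S)={a,b}  FIRST(A)={a,b}  FIRST(B)={a,b}
[2] (no change)
  FIRST(S)={a,b}  FIRST(A)={a,b}  FIRST(B)={a,b}

FIRST(S) = ["a", "b"]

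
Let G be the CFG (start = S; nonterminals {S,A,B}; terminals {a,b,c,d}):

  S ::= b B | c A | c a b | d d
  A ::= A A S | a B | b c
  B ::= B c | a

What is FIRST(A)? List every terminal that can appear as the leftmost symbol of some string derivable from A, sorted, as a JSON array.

FIRST sets, iterate to fixpoint:
[1]
  A via A→a B: +{a}
  A via A→b c: +{b}
  B via B→a: +{a}
  S via S→b B: +{b}
  S via S→c A: +{c}
  S via S→d d: +{d}
  FIRST[S]={b,c,d}  FIRST[A]={a,b}  FIRST[B]={a}
[2] (stable)
  FIRST[S]={b,c,d}  FIRST[A]={a,b}  FIRST[B]={a}

FIRST(A) = ["a", "b"]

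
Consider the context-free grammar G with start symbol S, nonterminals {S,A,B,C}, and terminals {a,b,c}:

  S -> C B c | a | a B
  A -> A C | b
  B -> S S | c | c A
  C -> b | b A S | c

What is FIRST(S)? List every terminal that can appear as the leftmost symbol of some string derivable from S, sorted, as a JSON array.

Compute FIRST by fixpoint:
round 1:
  A via A→b: +{b}
  B via B→c: +{c}
  C via C→b: +{b}
  C via C→c: +{c}
  S via S→C B c: +{b,c}
  S via S→a: +{a}
  FIRST[S]={a,b,c}  FIRST[A]={b}  FIRST[B]={c}  FIRST[C]={b,c}
round 2:
  B via B→S S: +{a,b}
  FIRST[S]={a,b,c}  FIRST[A]={b}  FIRST[B]={a,b,c}  FIRST[C]={b,c}
round 3: done
  FIRST[S]={a,b,c}  FIRST[A]={b}  FIRST[B]={a,b,c}  FIRST[C]={b,c}

FIRST(S) = ["a", "b", "c"]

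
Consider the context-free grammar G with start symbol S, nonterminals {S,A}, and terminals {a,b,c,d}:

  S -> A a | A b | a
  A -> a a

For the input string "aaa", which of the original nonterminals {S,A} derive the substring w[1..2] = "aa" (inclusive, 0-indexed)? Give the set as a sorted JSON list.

Convert to CNF:
  S -> A T0 | A T1 | a
  A -> T0 T0
  T0 -> a
  T1 -> b

Fill CYK table bottom-up, restricted to cells inside w[1..2]:
  [1..1]={S,T0}  "a"  orig:{S}
  [2..2]={S,T0}  "a"  orig:{S}
  [1..2]={A}  "aa"

Original NTs in T[1,2] deriving "aa": ["A"]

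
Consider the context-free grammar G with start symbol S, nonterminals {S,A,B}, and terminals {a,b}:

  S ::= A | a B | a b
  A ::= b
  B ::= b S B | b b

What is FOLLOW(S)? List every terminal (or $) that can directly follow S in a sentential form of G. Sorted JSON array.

Compute FIRST by fixpoint:
pass 1:
  A via A→b: +{b}
  B via B→b S B: +{b}
  S via S→A: +{b}
  S via S→a B: +{a}
  S: {a,b}  A: {b}  B: {b}
pass 2: done
  S: {a,b}  A: {b}  B: {b}

FOLLOW sets:
FOLLOW(S) := {$}
[1]
  B→b S B: FOLLOW(S) ⊇ FIRST(B) = {b}; new: +{b}
  S→A: FOLLOW(A) ⊇ FOLLOW(S) ⊇ {$,b}; new: +{$,b}
  S→a B: FOLLOW(B) ⊇ FOLLOW(S) ⊇ {$,b}; new: +{$,b}
  S: {$,b}  A: {$,b}  B: {$,b}
[2] — fixpoint
  S: {$,b}  A: {$,b}  B: {$,b}

FOLLOW(S) = ["$", "b"]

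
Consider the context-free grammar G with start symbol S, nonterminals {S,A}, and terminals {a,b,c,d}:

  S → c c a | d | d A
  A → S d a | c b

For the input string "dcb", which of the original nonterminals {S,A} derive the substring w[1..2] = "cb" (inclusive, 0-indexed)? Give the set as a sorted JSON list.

Convert to CNF:
  S -> T0 A | T2 X5 | d
  A -> S X4 | T2 T3
  T0 -> d
  T1 -> a
  T2 -> c
  T3 -> b
  X4 -> T0 T1
  X5 -> T2 T1

CYK fill, restricted to cells inside w[1..2]:
  T[1,1] 'c' = {T2}  orig:{}
  T[2,2] 'b' = {T3}  orig:{}
  T[1,2] 'cb' = {A}

Original NTs in T[1,2] deriving "cb": ["A"]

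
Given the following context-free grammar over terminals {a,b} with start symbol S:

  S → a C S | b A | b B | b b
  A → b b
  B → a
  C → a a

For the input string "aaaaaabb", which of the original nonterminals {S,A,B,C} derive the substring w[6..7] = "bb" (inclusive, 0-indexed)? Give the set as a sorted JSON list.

CNF form of G:
  S -> T0 A | T0 B | T0 T0 | T1 X2
  A -> T0 T0
  B -> a
  C -> T1 T1
  T0 -> b
  T1 -> a
  X2 -> C S

Fill CYK table bottom-up — only the sub-triangle for w[6..7]:
  T[6,6] 'b' = {T0}  orig:{}
  T[7,7] 'b' = {T0}  orig:{}
  T[6,7] 'bb' = {A,S}

Original NTs in T[6,7] deriving "bb": ["A", "S"]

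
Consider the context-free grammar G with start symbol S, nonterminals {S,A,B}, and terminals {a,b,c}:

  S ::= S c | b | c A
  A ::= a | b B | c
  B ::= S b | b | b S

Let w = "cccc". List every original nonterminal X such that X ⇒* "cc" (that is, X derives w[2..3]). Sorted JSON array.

Convert to CNF:
  S -> S T1 | T1 A | b
  A -> T0 B | a | c
  B -> S T0 | T0 S | b
  T0 -> b
  T1 -> c

Fill CYK table bottom-up, restricted to cells inside w[2..3]:
  [2..2]={A,T1}  "c"  orig:{A}
  [3..3]={A,T1}  "c"  orig:{A}
  [2..3]={S}  "cc"

Original NTs in T[2,3] deriving "cc": ["S"]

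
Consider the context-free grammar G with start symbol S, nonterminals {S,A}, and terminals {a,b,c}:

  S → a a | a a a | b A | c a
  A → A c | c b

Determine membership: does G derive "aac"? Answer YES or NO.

CNF form of G:
  S -> T0 T2 | T1 A | T2 T2 | T2 X3
  A -> A T0 | T0 T1
  T0 -> c
  T1 -> b
  T2 -> a
  X3 -> T2 T2

CYK table (by increasing span):
  [0..0]={T2}  "a"  orig:{}
  [1..1]={T2}  "a"  orig:{}
  [2..2]={T0}  "c"  orig:{}
  [0..1]={S,X3}  "aa"  orig:{S}
  [1..2]=∅  "ac"
  [0..2]=∅  "aac"

S ∉ T[0,2] ⇒ NO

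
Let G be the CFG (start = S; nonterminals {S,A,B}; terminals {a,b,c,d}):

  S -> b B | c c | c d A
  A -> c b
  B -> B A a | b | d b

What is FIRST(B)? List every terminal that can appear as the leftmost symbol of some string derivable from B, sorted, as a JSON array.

FIRST iteration:
round 1:
  A via A→c b: +{c}
  B via B→b: +{b}
  B via B→d b: +{d}
  S via S→b B: +{b}
  S via S→c c: +{c}
  FIRST(S)={b,c}  FIRST(A)={c}  FIRST(B)={b,d}
round 2: — fixpoint
  FIRST(S)={b,c}  FIRST(A)={c}  FIRST(B)={b,d}

FIRST(B) = ["b", "d"]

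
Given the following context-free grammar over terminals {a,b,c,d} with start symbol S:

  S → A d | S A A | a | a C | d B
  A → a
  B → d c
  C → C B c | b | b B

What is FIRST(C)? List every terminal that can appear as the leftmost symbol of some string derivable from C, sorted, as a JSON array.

FIRST sets, iterate to fixpoint:
iter 1:
  A via A→a: +{a}
  B via B→d c: +{d}
  C via C→b: +{b}
  S via S→A d: +{a}
  S via S→d B: +{d}
  FIRST[S]={a,d}  FIRST[A]={a}  FIRST[B]={d}  FIRST[C]={b}
iter 2: (stable)
  FIRST[S]={a,d}  FIRST[A]={a}  FIRST[B]={d}  FIRST[C]={b}

FIRST(C) = ["b"]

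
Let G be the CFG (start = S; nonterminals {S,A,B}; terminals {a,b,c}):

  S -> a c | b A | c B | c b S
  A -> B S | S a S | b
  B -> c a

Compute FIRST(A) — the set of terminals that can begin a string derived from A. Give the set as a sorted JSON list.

FIRST sets, iterate to fixpoint:
round 1:
  A via A→b: +{b}
  B via B→c a: +{c}
  S via S→a c: +{a}
  S via S→b A: +{b}
  S via S→c B: +{c}
  S: {a,b,c}  A: {b}  B: {c}
round 2:
  A via A→B S: +{c}
  A via A→S a S: +{a}
  S: {a,b,c}  A: {a,b,c}  B: {c}
round 3: (no change)
  S: {a,b,c}  A: {a,b,c}  B: {c}

FIRST(A) = ["a", "b", "c"]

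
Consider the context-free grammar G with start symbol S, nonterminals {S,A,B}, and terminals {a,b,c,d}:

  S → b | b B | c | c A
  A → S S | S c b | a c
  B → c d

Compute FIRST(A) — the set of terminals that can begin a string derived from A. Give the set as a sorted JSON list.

FIRST sets, iterate to fixpoint:
round 1:
  A via A→a c: +{a}
  B via B→c d: +{c}
  S via S→b: +{b}
  S via S→c: +{c}
  S: {b,c}  A: {a}  B: {c}
round 2:
  A via A→S S: +{b,c}
  S: {b,c}  A: {a,b,c}  B: {c}
round 3: (stable)
  S: {b,c}  A: {a,b,c}  B: {c}

FIRST(A) = ["a", "b", "c"]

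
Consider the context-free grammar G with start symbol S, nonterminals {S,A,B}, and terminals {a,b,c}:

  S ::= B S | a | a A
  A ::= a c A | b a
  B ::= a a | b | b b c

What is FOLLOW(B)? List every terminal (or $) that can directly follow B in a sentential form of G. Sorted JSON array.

FIRST sets, iterate to fixpoint:
pass 1:
  A via A→a c A: +{a}
  A via A→b a: +{b}
  B via B→a a: +{a}
  B via B→b: +{b}
  S via S→B S: +{a,b}
  S: {a,b}  A: {a,b}  B: {a,b}
pass 2: (no change)
  S: {a,b}  A: {a,b}  B: {a,b}

Compute FOLLOW by fixpoint:
initialize: $ ∈ FOLLOW(S)
pass 1:
  S→B S: FOLLOW(B) ⊇ FIRST(S) = {a,b}; new: +{a,b}
  S→a A: FOLLOW(A) ⊇ FOLLOW(S) ⊇ {$}; new: +{$}
  FOLLOW(S)={$}  FOLLOW(A)={$}  FOLLOW(B)={a,b}
pass 2: (stable)
  FOLLOW(S)={$}  FOLLOW(A)={$}  FOLLOW(B)={a,b}

FOLLOW(B) = ["a", "b"]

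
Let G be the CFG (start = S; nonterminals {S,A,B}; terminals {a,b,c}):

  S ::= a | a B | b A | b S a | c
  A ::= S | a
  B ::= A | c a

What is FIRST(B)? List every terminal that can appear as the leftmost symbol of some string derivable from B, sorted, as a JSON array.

Compute FIRST by fixpoint:
iter 1:
  A via A→a: +{a}
  B via B→A: +{a}
  B via B→c a: +{c}
  S via S→a: +{a}
  S via S→b A: +{b}
  S via S→c: +{c}
  S: {a,b,c}  A: {a}  B: {a,c}
iter 2:
  A via A→S: +{b,c}
  B via B→A: +{b}
  S: {a,b,c}  A: {a,b,c}  B: {a,b,c}
iter 3: (stable)
  S: {a,b,c}  A: {a,b,c}  B: {a,b,c}

FIRST(B) = ["a", "b", "c"]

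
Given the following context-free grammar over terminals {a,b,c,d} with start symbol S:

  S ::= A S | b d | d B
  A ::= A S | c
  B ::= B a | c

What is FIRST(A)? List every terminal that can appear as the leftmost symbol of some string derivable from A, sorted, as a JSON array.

FIRST iteration:
[1]
  A via A→c: +{c}
  B via B→c: +{c}
  S via S→A S: +{c}
  S via S→b d: +{b}
  S via S→d B: +{d}
  FIRST[S]={b,c,d}  FIRST[A]={c}  FIRST[B]={c}
[2] (stable)
  FIRST[S]={b,c,d}  FIRST[A]={c}  FIRST[B]={c}

FIRST(A) = ["c"]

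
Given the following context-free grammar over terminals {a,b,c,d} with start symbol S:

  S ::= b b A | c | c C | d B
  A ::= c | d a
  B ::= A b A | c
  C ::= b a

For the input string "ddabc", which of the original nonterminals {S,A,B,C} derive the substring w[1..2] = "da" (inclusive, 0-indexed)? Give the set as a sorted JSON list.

CNF form of G:
  S -> T0 B | T2 X5 | T3 C | c
  A -> T0 T1 | c
  B -> A X4 | c
  C -> T2 T1
  T0 -> d
  T1 -> a
  T2 -> b
  T3 -> c
  X4 -> T2 A
  X5 -> T2 A

CYK table (by increasing span) (cells [i..j] with 1 ≤ i ≤ j ≤ 2 only):
  [1..1]={T0}  "d"  orig:{}
  [2..2]={T1}  "a"  orig:{}
  [1..2]={A}  "da"

Original NTs in T[1,2] deriving "da": ["A"]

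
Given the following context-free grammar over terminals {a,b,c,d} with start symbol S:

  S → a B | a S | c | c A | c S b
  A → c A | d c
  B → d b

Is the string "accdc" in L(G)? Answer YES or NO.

Convert to CNF:
  S -> T0 A | T0 X4 | T3 B | T3 S | c
  A -> T0 A | T1 T0
  B -> T1 T2
  T0 -> c
  T1 -> d
  T2 -> b
  T3 -> a
  X4 -> S T2

CYK fill:
  [0..0]={T3}  "a"  orig:{}
  [1..1]={S,T0}  "c"  orig:{S}
  [2..2]={S,T0}  "c"  orig:{S}
  [3..3]={T1}  "d"  orig:{}
  [4..4]={S,T0}  "c"  orig:{S}
  [0..1]={S}  "ac"
  [1..2]=∅  "cc"
  [2..3]=∅  "cd"
  [3..4]={A}  "dc"
  [0..2]=∅  "acc"
  [1..3]=∅  "ccd"
  [2..4]={A,S}  "cdc"
  [0..3]=∅  "accd"
  [1..4]={A,S}  "ccdc"
  [0..4]={S}  "accdc"

S ∈ T[0,4] ⇒ YES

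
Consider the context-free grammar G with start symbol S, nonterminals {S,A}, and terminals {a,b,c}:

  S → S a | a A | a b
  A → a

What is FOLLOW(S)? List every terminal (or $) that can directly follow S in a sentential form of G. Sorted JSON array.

FIRST iteration:
[1]
  A via A→a: +{a}
  S via S→a A: +{a}
  FIRST(S)={a}  FIRST(A)={a}
[2] (no change)
  FIRST(S)={a}  FIRST(A)={a}

Compute FOLLOW by fixpoint:
seed FOLLOW(S) with $
round 1:
  S→S a: FOLLOW(S) ⊇ FIRST(a) = {a}; new: +{a}
  S→a A: FOLLOW(A) ⊇ FOLLOW(S) ⊇ {$,a}; new: +{$,a}
  S: {$,a}  A: {$,a}
round 2: (no change)
  S: {$,a}  A: {$,a}

FOLLOW(S) = ["$", "a"]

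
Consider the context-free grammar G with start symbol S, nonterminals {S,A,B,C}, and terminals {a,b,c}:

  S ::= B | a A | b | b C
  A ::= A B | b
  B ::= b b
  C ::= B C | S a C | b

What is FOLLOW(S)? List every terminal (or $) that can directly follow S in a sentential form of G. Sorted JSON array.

FIRST iteration:
pass 1:
  A via A→b: +{b}
  B via B→b b: +{b}
  C via C→B C: +{b}
  S via S→B: +{b}
  S via S→a A: +{a}
  FIRST[S]={a,b}  FIRST[A]={b}  FIRST[B]={b}  FIRST[C]={b}
pass 2:
  C via C→S a C: +{a}
  FIRST[S]={a,b}  FIRST[A]={b}  FIRST[B]={b}  FIRST[C]={a,b}
pass 3: (stable)
  FIRST[S]={a,b}  FIRST[A]={b}  FIRST[B]={b}  FIRST[C]={a,b}

Compute FOLLOW by fixpoint:
initialize: $ ∈ FOLLOW(S)
[1]
  A→A B: FOLLOW(A) ⊇ FIRST(B) = {b}; new: +{b}
  A→A B: FOLLOW(B) ⊇ FOLLOW(A) ⊇ {b}; new: +{b}
  C→B C: FOLLOW(B) ⊇ FIRST(C) = {a,b}; new: +{a}
  C→S a C: FOLLOW(S) ⊇ FIRST(a) = {a}; new: +{a}
  S→B: FOLLOW(B) ⊇ FOLLOW(S) ⊇ {$,a}; new: +{$}
  S→a A: FOLLOW(A) ⊇ FOLLOW(S) ⊇ {$,a}; new: +{$,a}
  S→b C: FOLLOW(C) ⊇ FOLLOW(S) ⊇ {$,a}; new: +{$,a}
  FOLLOW[S]={$,a}  FOLLOW[A]={$,a,b}  FOLLOW[B]={$,a,b}  FOLLOW[C]={$,a}
[2] (stable)
  FOLLOW[S]={$,a}  FOLLOW[A]={$,a,b}  FOLLOW[B]={$,a,b}  FOLLOW[C]={$,a}

FOLLOW(S) = ["$", "a"]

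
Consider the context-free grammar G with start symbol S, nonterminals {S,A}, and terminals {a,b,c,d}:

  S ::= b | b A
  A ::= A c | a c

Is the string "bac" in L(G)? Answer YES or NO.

CNF form of G:
  S -> T2 A | b
  A -> A T0 | T1 T0
  T0 -> c
  T1 -> a
  T2 -> b

CYK fill:
  T[0,0] 'b' = {S,T2}  orig:{S}
  T[1,1] 'a' = {T1}  orig:{}
  T[2,2] 'c' = {T0}  orig:{}
  T[0,1] 'ba' = ∅
  T[1,2] 'ac' = {A}
  T[0,2] 'bac' = {S}

S ∈ T[0,2] ⇒ YES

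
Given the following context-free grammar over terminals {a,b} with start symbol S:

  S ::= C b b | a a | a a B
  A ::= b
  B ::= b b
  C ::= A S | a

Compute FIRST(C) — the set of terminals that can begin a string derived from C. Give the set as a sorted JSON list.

FIRST sets, iterate to fixpoint:
round 1:
  A via A→b: +{b}
  B via B→b b: +{b}
  C via C→A S: +{b}
  C via C→a: +{a}
  S via S→C b b: +{a,b}
  FIRST(S)={a,b}  FIRST(A)={b}  FIRST(B)={b}  FIRST(C)={a,b}
round 2: (stable)
  FIRST(S)={a,b}  FIRST(A)={b}  FIRST(B)={b}  FIRST(C)={a,b}

FIRST(C) = ["a", "b"]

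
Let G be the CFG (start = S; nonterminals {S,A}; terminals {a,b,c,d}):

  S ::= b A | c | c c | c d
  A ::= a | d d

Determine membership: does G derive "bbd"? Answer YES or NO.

Convert to CNF:
  S -> T1 A | T2 T0 | T2 T2 | c
  A -> T0 T0 | a
  T0 -> d
  T1 -> b
  T2 -> c

CYK fill:
  [0..0]={T1}  "b"  orig:{}
  [1..1]={T1}  "b"  orig:{}
  [2..2]={T0}  "d"  orig:{}
  [0..1]=∅  "bb"
  [1..2]=∅  "bd"
  [0..2]=∅  "bbd"

S ∉ T[0,2] ⇒ NO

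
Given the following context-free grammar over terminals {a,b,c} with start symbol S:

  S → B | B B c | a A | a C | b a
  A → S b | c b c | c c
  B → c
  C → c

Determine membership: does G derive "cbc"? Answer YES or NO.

Convert to CNF:
  S -> B X4 | T0 T2 | T2 A | T2 C | c
  A -> S T0 | T1 T1 | T1 X3
  B -> c
  C -> c
  T0 -> b
  T1 -> c
  T2 -> a
  X3 -> T0 T1
  X4 -> B T1

Fill CYK table bottom-up:
  [0..0]={B,C,S,T1}  "c"  orig:{B,C,S}
  [1..1]={T0}  "b"  orig:{}
  [2..2]={B,C,S,T1}  "c"  orig:{B,C,S}
  [0..1]={A}  "cb"
  [1..2]={X3}  "bc"  orig:{}
  [0..2]={A}  "cbc"

S ∉ T[0,2] ⇒ NO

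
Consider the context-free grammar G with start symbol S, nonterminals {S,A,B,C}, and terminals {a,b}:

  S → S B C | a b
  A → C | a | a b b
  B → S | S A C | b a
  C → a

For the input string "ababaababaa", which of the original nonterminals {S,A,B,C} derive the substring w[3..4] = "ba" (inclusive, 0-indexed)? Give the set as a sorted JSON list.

Convert to CNF:
  S -> S X5 | T0 T1
  A -> T0 X2 | a
  B -> S X3 | S X4 | T0 T1 | T1 T0
  C -> a
  T0 -> a
  T1 -> b
  X2 -> T1 T1
  X3 -> A C
  X4 -> B C
  X5 -> B C

Fill CYK table bottom-up, restricted to cells inside w[3..4]:
  T[3,3] 'b' = {T1}  orig:{}
  T[4,4] 'a' = {A,C,T0}  orig:{A,C}
  T[3,4] 'ba' = {B}

Original NTs in T[3,4] deriving "ba": ["B"]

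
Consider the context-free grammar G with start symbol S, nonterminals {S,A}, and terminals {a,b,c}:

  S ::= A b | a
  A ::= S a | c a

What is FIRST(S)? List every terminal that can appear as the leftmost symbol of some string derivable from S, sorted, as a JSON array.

FIRST iteration:
pass 1:
  A via A→c a: +{c}
  S via S→A b: +{c}
  S via S→a: +{a}
  S: {a,c}  A: {c}
pass 2:
  A via A→S a: +{a}
  S: {a,c}  A: {a,c}
pass 3: — fixpoint
  S: {a,c}  A: {a,c}

FIRST(S) = ["a", "c"]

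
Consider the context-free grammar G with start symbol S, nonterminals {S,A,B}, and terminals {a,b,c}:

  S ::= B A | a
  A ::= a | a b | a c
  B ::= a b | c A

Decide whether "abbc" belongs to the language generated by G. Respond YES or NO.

CNF form of G:
  S -> B A | a
  A -> T0 T1 | T0 T2 | a
  B -> T0 T1 | T2 A
  T0 -> a
  T1 -> b
  T2 -> c

CYK table (by increasing span):
  T[0,0] 'a' = {A,S,T0}  orig:{A,S}
  T[1,1] 'b' = {T1}  orig:{}
  T[2,2] 'b' = {T1}  orig:{}
  T[3,3] 'c' = {T2}  orig:{}
  T[0,1] 'ab' = {A,B}
  T[1,2] 'bb' = ∅
  T[2,3] 'bc' = ∅
  T[0,2] 'abb' = ∅
  T[1,3] 'bbc' = ∅
  T[0,3] 'abbc' = ∅

S ∉ T[0,3] ⇒ NO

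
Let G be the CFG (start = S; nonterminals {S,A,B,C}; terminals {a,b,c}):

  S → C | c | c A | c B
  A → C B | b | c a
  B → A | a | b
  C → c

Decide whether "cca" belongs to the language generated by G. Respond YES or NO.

CNF form of G:
  S -> T0 A | T0 B | c
  A -> C B | T0 T1 | b
  B -> C B | T0 T1 | a | b
  C -> c
  T0 -> c
  T1 -> a

Fill CYK table bottom-up:
  cell(0,0) c: {C,S,T0}  orig:{C,S}
  cell(1,1) c: {C,S,T0}  orig:{C,S}
  cell(2,2) a: {B,T1}  orig:{B}
  cell(0,1) cc: ∅
  cell(1,2) ca: {A,B,S}
  cell(0,2) cca: {A,B,S}

S ∈ T[0,2] ⇒ YES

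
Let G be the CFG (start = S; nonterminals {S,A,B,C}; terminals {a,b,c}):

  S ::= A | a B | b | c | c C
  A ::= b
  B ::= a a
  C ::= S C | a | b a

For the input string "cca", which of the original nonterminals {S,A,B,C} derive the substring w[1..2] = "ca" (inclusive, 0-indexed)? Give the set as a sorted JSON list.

CNF form of G:
  S -> T0 B | T2 C | b | c
  A -> b
  B -> T0 T0
  C -> S C | T1 T0 | a
  T0 -> a
  T1 -> b
  T2 -> c

CYK table (by increasing span) (cells [i..j] with 1 ≤ i ≤ j ≤ 2 only):
  [1..1]={S,T2}  "c"  orig:{S}
  [2..2]={C,T0}  "a"  orig:{C}
  [1..2]={C,S}  "ca"

Original NTs in T[1,2] deriving "ca": ["C", "S"]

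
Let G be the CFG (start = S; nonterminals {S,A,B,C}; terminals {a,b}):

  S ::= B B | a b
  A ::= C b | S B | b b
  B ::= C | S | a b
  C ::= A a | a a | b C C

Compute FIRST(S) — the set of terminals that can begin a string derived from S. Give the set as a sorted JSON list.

FIRST sets, iterate to fixpoint:
round 1:
  A via A→b b: +{b}
  B via B→a b: +{a}
  C via C→A a: +{b}
  C via C→a a: +{a}
  S via S→B B: +{a}
  FIRST(S)={a}  FIRST(A)={b}  FIRST(B)={a}  FIRST(C)={a,b}
round 2:
  A via A→C b: +{a}
  B via B→C: +{b}
  S via S→B B: +{b}
  FIRST(S)={a,b}  FIRST(A)={a,b}  FIRST(B)={a,b}  FIRST(C)={a,b}
round 3: (stable)
  FIRST(S)={a,b}  FIRST(A)={a,b}  FIRST(B)={a,b}  FIRST(C)={a,b}

FIRST(S) = ["a", "b"]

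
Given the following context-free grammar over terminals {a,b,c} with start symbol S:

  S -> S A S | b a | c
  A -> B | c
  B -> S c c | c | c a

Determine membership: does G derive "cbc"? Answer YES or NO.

CNF form of G:
  S -> S X5 | T2 T1 | c
  A -> S X3 | T0 T1 | c
  B -> S X4 | T0 T1 | c
  T0 -> c
  T1 -> a
  T2 -> b
  X3 -> T0 T0
  X4 -> T0 T0
  X5 -> A S

CYK fill:
  cell(0,0) c: {A,B,S,T0}  orig:{A,B,S}
  cell(1,1) b: {T2}  orig:{}
  cell(2,2) c: {A,B,S,T0}  orig:{A,B,S}
  cell(0,1) cb: ∅
  cell(1,2) bc: ∅
  cell(0,2) cbc: ∅

S ∉ T[0,2] ⇒ NO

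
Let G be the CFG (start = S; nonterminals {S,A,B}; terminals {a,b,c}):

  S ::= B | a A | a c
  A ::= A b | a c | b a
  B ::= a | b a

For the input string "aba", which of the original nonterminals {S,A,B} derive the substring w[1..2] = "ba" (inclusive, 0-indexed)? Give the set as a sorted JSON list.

CNF form of G:
  S -> T0 T1 | T1 A | T1 T2 | a
  A -> A T0 | T0 T1 | T1 T2
  B -> T0 T1 | a
  T0 -> b
  T1 -> a
  T2 -> c

Fill CYK table bottom-up (cells [i..j] with 1 ≤ i ≤ j ≤ 2 only):
  T[1,1] 'b' = {T0}  orig:{}
  T[2,2] 'a' = {B,S,T1}  orig:{B,S}
  T[1,2] 'ba' = {A,B,S}

Original NTs in T[1,2] deriving "ba": ["A", "B", "S"]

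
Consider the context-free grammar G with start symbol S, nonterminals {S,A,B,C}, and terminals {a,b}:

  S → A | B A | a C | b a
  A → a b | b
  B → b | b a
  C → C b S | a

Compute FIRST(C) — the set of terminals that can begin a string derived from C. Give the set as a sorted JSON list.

Compute FIRST by fixpoint:
pass 1:
  A via A→a b: +{a}
  A via A→b: +{b}
  B via B→b: +{b}
  C via C→a: +{a}
  S via S→A: +{a,b}
  FIRST(S)={a,b}  FIRST(A)={a,b}  FIRST(B)={b}  FIRST(C)={a}
pass 2: (no change)
  FIRST(S)={a,b}  FIRST(A)={a,b}  FIRST(B)={b}  FIRST(C)={a}

FIRST(C) = ["a"]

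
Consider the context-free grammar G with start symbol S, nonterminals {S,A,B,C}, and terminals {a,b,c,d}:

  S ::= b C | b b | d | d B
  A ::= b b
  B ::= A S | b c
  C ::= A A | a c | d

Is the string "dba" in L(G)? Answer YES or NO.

Convert to CNF:
  S -> T0 C | T0 T0 | T3 B | d
  A -> T0 T0
  B -> A S | T0 T1
  C -> A A | T2 T1 | d
  T0 -> b
  T1 -> c
  T2 -> a
  T3 -> d

Fill CYK table bottom-up:
  T[0,0] 'd' = {C,S,T3}  orig:{C,S}
  T[1,1] 'b' = {T0}  orig:{}
  T[2,2] 'a' = {T2}  orig:{}
  T[0,1] 'db' = ∅
  T[1,2] 'ba' = ∅
  T[0,2] 'dba' = ∅

S ∉ T[0,2] ⇒ NO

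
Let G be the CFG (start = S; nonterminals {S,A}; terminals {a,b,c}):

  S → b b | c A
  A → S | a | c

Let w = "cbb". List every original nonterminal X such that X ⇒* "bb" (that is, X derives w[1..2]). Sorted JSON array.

Convert to CNF:
  S -> T0 T0 | T1 A
  A -> T0 T0 | T1 A | a | c
  T0 -> b
  T1 -> c

CYK table (by increasing span), restricted to cells inside w[1..2]:
  cell(1,1) b: {T0}  orig:{}
  cell(2,2) b: {T0}  orig:{}
  cell(1,2) bb: {A,S}

Original NTs in T[1,2] deriving "bb": ["A", "S"]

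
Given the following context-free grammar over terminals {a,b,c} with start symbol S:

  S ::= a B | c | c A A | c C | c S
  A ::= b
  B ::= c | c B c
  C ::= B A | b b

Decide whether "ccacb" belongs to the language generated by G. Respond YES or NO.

Convert to CNF:
  S -> T0 C | T0 S | T0 X4 | T2 B | c
  A -> b
  B -> T0 X3 | c
  C -> B A | T1 T1
  T0 -> c
  T1 -> b
  T2 -> a
  X3 -> B T0
  X4 -> A A

CYK fill:
  T[0,0] 'c' = {B,S,T0}  orig:{B,S}
  T[1,1] 'c' = {B,S,T0}  orig:{B,S}
  T[2,2] 'a' = {T2}  orig:{}
  T[3,3] 'c' = {B,S,T0}  orig:{B,S}
  T[4,4] 'b' = {A,T1}  orig:{A}
  T[0,1] 'cc' = {S,X3}  orig:{S}
  T[1,2] 'ca' = ∅
  T[2,3] 'ac' = {S}
  T[3,4] 'cb' = {C}
  T[0,2] 'cca' = ∅
  T[1,3] 'cac' = {S}
  T[2,4] 'acb' = ∅
  T[0,3] 'ccac' = {S}
  T[1,4] 'cacb' = ∅
  T[0,4] 'ccacb' = ∅

S ∉ T[0,4] ⇒ NO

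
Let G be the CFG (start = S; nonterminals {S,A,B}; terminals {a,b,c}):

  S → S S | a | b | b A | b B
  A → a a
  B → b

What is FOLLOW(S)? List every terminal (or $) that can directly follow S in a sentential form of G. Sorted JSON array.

FIRST sets, iterate to fixpoint:
[1]
  A via A→a a: +{a}
  B via B→b: +{b}
  S via S→a: +{a}
  S via S→b: +{b}
  FIRST(S)={a,b}  FIRST(A)={a}  FIRST(B)={b}
[2] (no change)
  FIRST(S)={a,b}  FIRST(A)={a}  FIRST(B)={b}

FOLLOW sets:
seed FOLLOW(S) with $
round 1:
  S→S S: FOLLOW(S) ⊇ FIRST(S) = {a,b}; new: +{a,b}
  S→b A: FOLLOW(A) ⊇ FOLLOW(S) ⊇ {$,a,b}; new: +{$,a,b}
  S→b B: FOLLOW(B) ⊇ FOLLOW(S) ⊇ {$,a,b}; new: +{$,a,b}
  FOLLOW[S]={$,a,b}  FOLLOW[A]={$,a,b}  FOLLOW[B]={$,a,b}
round 2: — fixpoint
  FOLLOW[S]={$,a,b}  FOLLOW[A]={$,a,b}  FOLLOW[B]={$,a,b}

FOLLOW(S) = ["$", "a", "b"]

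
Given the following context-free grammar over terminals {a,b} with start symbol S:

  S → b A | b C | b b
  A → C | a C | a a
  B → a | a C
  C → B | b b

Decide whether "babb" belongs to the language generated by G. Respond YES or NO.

Convert to CNF:
  S -> T1 A | T1 C | T1 T1
  A -> T0 C | T0 T0 | T1 T1 | a
  B -> T0 C | a
  C -> T0 C | T1 T1 | a
  T0 -> a
  T1 -> b

Fill CYK table bottom-up:
  cell(0,0) b: {T1}  orig:{}
  cell(1,1) a: {A,B,C,T0}  orig:{A,B,C}
  cell(2,2) b: {T1}  orig:{}
  cell(3,3) b: {T1}  orig:{}
  cell(0,1) ba: {S}
  cell(1,2) ab: ∅
  cell(2,3) bb: {A,C,S}
  cell(0,2) bab: ∅
  cell(1,3) abb: {A,B,C}
  cell(0,3) babb: {S}

S ∈ T[0,3] ⇒ YES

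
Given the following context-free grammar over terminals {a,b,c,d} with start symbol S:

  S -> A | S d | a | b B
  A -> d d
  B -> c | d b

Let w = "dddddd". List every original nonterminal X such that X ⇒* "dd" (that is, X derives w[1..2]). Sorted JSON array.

Convert to CNF:
  S -> S T0 | T0 T0 | T1 B | a
  A -> T0 T0
  B -> T0 T1 | c
  T0 -> d
  T1 -> b

CYK table (by increasing span) (cells [i..j] with 1 ≤ i ≤ j ≤ 2 only):
  T[1,1] 'd' = {T0}  orig:{}
  T[2,2] 'd' = {T0}  orig:{}
  T[1,2] 'dd' = {A,S}

Original NTs in T[1,2] deriving "dd": ["A", "S"]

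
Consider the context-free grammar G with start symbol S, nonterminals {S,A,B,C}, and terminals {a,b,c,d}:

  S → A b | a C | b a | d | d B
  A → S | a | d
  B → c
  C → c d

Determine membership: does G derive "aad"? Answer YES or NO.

Convert to CNF:
  S -> A T0 | T0 T1 | T1 C | T2 B | d
  A -> A T0 | T0 T1 | T1 C | T2 B | a | d
  B -> c
  C -> T3 T2
  T0 -> b
  T1 -> a
  T2 -> d
  T3 -> c

Fill CYK table bottom-up:
  [0..0]={A,T1}  "a"  orig:{A}
  [1..1]={A,T1}  "a"  orig:{A}
  [2..2]={A,S,T2}  "d"  orig:{A,S}
  [0..1]=∅  "aa"
  [1..2]=∅  "ad"
  [0..2]=∅  "aad"

S ∉ T[0,2] ⇒ NO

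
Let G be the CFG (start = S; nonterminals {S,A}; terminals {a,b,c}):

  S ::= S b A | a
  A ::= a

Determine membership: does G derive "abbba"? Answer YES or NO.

Convert to CNF:
  S -> S X1 | a
  A -> a
  T0 -> b
  X1 -> T0 A

CYK table (by increasing span):
  [0..0]={A,S}  "a"
  [1..1]={T0}  "b"  orig:{}
  [2..2]={T0}  "b"  orig:{}
  [3..3]={T0}  "b"  orig:{}
  [4..4]={A,S}  "a"
  [0..1]=∅  "ab"
  [1..2]=∅  "bb"
  [2..3]=∅  "bb"
  [3..4]={X1}  "ba"  orig:{}
  [0..2]=∅  "abb"
  [1..3]=∅  "bbb"
  [2..4]=∅  "bba"
  [0..3]=∅  "abbb"
  [1..4]=∅  "bbba"
  [0..4]=∅  "abbba"

S ∉ T[0,4] ⇒ NO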